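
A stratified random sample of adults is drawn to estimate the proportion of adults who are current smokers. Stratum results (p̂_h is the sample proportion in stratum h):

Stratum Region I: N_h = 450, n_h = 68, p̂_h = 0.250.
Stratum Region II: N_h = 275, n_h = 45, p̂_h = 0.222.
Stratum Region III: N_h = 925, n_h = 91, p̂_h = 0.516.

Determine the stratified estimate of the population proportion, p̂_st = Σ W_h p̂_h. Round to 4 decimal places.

N = 1650; stratum weights W_h = N_h/N.
p̂_st = Σ W_h p̂_h = (450·0.250 + 275·0.222 + 925·0.516)/1650 = 0.39445

p̂_st ≈ 0.3945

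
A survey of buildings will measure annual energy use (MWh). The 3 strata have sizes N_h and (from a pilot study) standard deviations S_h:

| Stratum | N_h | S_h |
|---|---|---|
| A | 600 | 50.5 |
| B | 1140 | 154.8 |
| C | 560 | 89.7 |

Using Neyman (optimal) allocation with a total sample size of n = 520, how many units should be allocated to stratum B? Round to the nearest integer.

357

Neyman allocation: n_h = n · N_h S_h / Σ N_i S_i, with n = 520.
  stratum A: N_h·S_h = 600·50.5 = 30300.00
  stratum B: N_h·S_h = 1140·154.8 = 176472.00
  stratum C: N_h·S_h = 560·89.7 = 50232.00
Σ N_h S_h = 257004.00
n for stratum B = 520·176472.00/257004.00 = 357.058 → 357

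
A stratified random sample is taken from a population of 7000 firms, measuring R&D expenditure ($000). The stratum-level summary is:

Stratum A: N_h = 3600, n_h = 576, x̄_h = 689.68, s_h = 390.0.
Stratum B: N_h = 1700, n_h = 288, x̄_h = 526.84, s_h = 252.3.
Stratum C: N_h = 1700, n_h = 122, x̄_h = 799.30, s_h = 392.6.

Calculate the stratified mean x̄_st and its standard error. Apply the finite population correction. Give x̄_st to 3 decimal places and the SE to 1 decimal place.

x̄_st = Σ W_h x̄_h = (3600·689.68 + 1700·526.84 + 1700·799.30)/7000 = 676.75514
V̂(x̄_st) = Σ W_h² (1 − n_h/N_h) s_h²/n_h, with W_h = N_h/N and N = 7000:
  stratum A: (3600/7000)²·(1 − 576/3600)·390.0²/576 = 58.6671
  stratum B: (1700/7000)²·(1 − 288/1700)·252.3²/288 = 10.8275
  stratum C: (1700/7000)²·(1 − 122/1700)·392.6²/122 = 69.1673
V̂(x̄_st) = 138.662
SE(x̄_st) = √138.662 = 11.7755

x̄_st ≈ 676.755, SE ≈ 11.8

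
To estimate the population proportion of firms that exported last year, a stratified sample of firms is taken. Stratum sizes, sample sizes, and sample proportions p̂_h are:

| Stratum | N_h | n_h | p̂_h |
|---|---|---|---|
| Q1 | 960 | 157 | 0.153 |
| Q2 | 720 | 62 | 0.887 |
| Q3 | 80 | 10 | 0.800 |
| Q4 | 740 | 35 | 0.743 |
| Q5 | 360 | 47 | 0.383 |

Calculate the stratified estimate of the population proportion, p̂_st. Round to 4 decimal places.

p̂_st ≈ 0.5375

N = 2860; stratum weights W_h = N_h/N.
p̂_st = Σ W_h p̂_h = (960·0.153 + 720·0.887 + 80·0.800 + 740·0.743 + 360·0.383)/2860 = 0.53749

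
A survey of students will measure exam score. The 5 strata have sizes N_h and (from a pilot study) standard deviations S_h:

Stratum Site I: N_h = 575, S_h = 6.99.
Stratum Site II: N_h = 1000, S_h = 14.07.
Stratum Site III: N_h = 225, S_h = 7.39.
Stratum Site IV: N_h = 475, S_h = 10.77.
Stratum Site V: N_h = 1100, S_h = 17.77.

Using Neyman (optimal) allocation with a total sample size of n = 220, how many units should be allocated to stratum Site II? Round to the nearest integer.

Neyman allocation: n_h = n · N_h S_h / Σ N_i S_i, with n = 220.
  stratum Site I: N_h·S_h = 575·6.99 = 4019.25
  stratum Site II: N_h·S_h = 1000·14.07 = 14070.00
  stratum Site III: N_h·S_h = 225·7.39 = 1662.75
  stratum Site IV: N_h·S_h = 475·10.77 = 5115.75
  stratum Site V: N_h·S_h = 1100·17.77 = 19547.00
Σ N_h S_h = 44414.75
n for stratum Site II = 220·14070.00/44414.75 = 69.693 → 70

70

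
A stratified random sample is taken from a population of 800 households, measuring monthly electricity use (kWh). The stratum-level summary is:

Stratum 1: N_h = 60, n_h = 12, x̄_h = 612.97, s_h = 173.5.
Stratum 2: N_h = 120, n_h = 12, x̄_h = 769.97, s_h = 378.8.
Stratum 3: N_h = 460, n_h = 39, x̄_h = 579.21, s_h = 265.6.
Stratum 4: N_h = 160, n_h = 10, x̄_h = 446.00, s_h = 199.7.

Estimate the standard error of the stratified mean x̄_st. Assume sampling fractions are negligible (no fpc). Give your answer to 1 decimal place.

V̂(x̄_st) = Σ W_h² s_h²/n_h, with W_h = N_h/N and N = 800:
  stratum 1: (60/800)²·173.5²/12 = 14.1104
  stratum 2: (120/800)²·378.8²/12 = 269.043
  stratum 3: (460/800)²·265.6²/39 = 598.036
  stratum 4: (160/800)²·199.7²/10 = 159.52
V̂(x̄_st) = 1040.71
SE(x̄_st) = √1040.71 = 32.26

SE(x̄_st) ≈ 32.3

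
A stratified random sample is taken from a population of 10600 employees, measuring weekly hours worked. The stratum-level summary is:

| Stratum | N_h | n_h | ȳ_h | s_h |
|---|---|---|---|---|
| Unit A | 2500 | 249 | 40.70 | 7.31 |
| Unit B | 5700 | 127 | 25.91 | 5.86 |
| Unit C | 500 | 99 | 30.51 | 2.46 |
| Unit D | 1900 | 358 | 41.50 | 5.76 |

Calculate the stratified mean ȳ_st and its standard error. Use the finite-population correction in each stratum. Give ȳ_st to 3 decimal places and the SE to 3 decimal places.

ȳ_st ≈ 32.410, SE ≈ 0.300

ȳ_st = Σ W_h ȳ_h = (2500·40.70 + 5700·25.91 + 500·30.51 + 1900·41.50)/10600 = 32.40962
V̂(ȳ_st) = Σ W_h² (1 − n_h/N_h) s_h²/n_h, with W_h = N_h/N and N = 10600:
  stratum Unit A: (2500/10600)²·(1 − 249/2500)·7.31²/249 = 0.0107483
  stratum Unit B: (5700/10600)²·(1 − 127/5700)·5.86²/127 = 0.076444
  stratum Unit C: (500/10600)²·(1 − 99/500)·2.46²/99 = 0.000109078
  stratum Unit D: (1900/10600)²·(1 − 358/1900)·5.76²/358 = 0.00241651
V̂(ȳ_st) = 0.0897179
SE(ȳ_st) = √0.0897179 = 0.299529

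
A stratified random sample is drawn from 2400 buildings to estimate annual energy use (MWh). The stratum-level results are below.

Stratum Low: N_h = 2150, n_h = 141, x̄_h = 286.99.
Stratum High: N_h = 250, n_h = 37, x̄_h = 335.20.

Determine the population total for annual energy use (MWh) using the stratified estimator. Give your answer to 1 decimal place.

τ̂_st = Σ N_h x̄_h = 2150·286.99 + 250·335.20 = 700828.5

τ̂_st ≈ 700828.5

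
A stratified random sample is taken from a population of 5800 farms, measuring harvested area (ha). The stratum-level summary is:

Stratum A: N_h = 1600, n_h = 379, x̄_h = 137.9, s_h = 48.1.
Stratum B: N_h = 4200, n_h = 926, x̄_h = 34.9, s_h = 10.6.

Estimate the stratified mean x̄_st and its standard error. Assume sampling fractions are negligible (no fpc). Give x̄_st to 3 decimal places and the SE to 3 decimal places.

x̄_st = Σ W_h x̄_h = (1600·137.9 + 4200·34.9)/5800 = 63.31379
V̂(x̄_st) = Σ W_h² s_h²/n_h, with W_h = N_h/N and N = 5800:
  stratum A: (1600/5800)²·48.1²/379 = 0.464553
  stratum B: (4200/5800)²·10.6²/926 = 0.0636273
V̂(x̄_st) = 0.52818
SE(x̄_st) = √0.52818 = 0.72676

x̄_st ≈ 63.314, SE ≈ 0.727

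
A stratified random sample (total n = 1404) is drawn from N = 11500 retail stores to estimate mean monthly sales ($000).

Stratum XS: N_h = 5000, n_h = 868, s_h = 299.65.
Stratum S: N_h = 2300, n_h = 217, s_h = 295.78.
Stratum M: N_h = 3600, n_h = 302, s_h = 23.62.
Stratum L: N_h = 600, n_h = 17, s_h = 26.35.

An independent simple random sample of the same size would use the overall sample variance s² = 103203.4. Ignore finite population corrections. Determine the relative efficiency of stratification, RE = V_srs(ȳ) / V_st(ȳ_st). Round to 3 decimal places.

V̂(ȳ_st) = Σ W_h² s_h²/n_h, with W_h = N_h/N and N = 11500:
  stratum XS: (5000/11500)²·299.65²/868 = 19.5548
  stratum S: (2300/11500)²·295.78²/217 = 16.1264
  stratum M: (3600/11500)²·23.62²/302 = 0.181035
  stratum L: (600/11500)²·26.35²/17 = 0.111178
V_st = 35.9734
V_srs = s²/n = 103203.4/1404 = 73.5067
Relative efficiency = V_srs / V_st = 73.5067/35.9734 = 2.0434

RE ≈ 2.043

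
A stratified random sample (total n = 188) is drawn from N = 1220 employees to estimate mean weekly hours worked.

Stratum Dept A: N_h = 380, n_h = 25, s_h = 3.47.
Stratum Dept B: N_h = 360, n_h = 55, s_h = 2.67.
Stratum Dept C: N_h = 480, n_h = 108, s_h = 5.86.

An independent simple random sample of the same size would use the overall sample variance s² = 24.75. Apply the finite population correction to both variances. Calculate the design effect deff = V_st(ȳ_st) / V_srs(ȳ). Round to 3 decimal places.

V̂(ȳ_st) = Σ W_h² (1 − n_h/N_h) s_h²/n_h, with W_h = N_h/N and N = 1220:
  stratum Dept A: (380/1220)²·(1 − 25/380)·3.47²/25 = 0.0436527
  stratum Dept B: (360/1220)²·(1 − 55/360)·2.67²/55 = 0.00956186
  stratum Dept C: (480/1220)²·(1 − 108/480)·5.86²/108 = 0.0381449
V_st = 0.0913594
V_srs = (1 − 188/1220)·24.75/188 = 0.111362
deff = V_st / V_srs = 0.0913594/0.111362 = 0.8204

deff ≈ 0.820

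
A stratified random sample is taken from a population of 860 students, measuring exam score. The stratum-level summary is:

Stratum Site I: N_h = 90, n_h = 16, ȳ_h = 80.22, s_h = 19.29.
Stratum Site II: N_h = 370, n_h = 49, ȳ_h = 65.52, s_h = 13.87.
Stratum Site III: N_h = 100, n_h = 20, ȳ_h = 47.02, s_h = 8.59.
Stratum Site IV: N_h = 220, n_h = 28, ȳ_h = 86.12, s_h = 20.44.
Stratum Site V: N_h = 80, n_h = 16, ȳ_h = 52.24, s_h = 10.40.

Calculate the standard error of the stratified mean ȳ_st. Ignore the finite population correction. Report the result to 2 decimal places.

V̂(ȳ_st) = Σ W_h² s_h²/n_h, with W_h = N_h/N and N = 860:
  stratum Site I: (90/860)²·19.29²/16 = 0.254702
  stratum Site II: (370/860)²·13.87²/49 = 0.726714
  stratum Site III: (100/860)²·8.59²/20 = 0.0498838
  stratum Site IV: (220/860)²·20.44²/28 = 0.976455
  stratum Site V: (80/860)²·10.40²/16 = 0.0584965
V̂(ȳ_st) = 2.06625
SE(ȳ_st) = √2.06625 = 1.43745

SE(ȳ_st) ≈ 1.44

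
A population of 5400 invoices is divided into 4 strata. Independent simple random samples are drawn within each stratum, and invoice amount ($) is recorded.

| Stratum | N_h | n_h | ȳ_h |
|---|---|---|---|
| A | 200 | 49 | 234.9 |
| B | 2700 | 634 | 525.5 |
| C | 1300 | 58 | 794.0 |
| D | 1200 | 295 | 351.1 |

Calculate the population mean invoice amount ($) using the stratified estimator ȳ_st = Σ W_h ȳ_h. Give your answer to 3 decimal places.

ȳ_st ≈ 540.620

N = Σ N_h = 5400. Stratum weights W_h = N_h/N.
ȳ_st = (200·234.9 + 2700·525.5 + 1300·794.0 + 1200·351.1) / 5400 = 540.62037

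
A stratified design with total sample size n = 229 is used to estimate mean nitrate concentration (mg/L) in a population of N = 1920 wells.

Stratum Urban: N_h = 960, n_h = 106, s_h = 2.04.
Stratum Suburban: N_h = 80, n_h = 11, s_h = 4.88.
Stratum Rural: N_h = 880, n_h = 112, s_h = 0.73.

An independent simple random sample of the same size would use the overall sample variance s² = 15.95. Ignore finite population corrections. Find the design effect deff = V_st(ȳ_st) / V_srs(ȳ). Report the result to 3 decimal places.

deff ≈ 0.209

V̂(ȳ_st) = Σ W_h² s_h²/n_h, with W_h = N_h/N and N = 1920:
  stratum Urban: (960/1920)²·2.04²/106 = 0.00981509
  stratum Suburban: (80/1920)²·4.88²/11 = 0.00375859
  stratum Rural: (880/1920)²·0.73²/112 = 0.000999518
V_st = 0.0145732
V_srs = s²/n = 15.95/229 = 0.0696507
deff = V_st / V_srs = 0.0145732/0.0696507 = 0.2092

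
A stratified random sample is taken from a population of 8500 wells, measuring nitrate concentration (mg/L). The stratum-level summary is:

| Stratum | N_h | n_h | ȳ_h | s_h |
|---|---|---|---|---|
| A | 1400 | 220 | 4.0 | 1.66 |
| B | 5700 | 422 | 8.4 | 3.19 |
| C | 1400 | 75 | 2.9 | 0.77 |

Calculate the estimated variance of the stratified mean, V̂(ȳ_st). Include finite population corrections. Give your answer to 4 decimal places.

V̂(ȳ_st) ≈ 0.0105

V̂(ȳ_st) = Σ W_h² (1 − n_h/N_h) s_h²/n_h, with W_h = N_h/N and N = 8500:
  stratum A: (1400/8500)²·(1 − 220/1400)·1.66²/220 = 0.000286395
  stratum B: (5700/8500)²·(1 − 422/5700)·3.19²/422 = 0.010041
  stratum C: (1400/8500)²·(1 − 75/1400)·0.77²/75 = 0.000202967
V̂(ȳ_st) = 0.0105303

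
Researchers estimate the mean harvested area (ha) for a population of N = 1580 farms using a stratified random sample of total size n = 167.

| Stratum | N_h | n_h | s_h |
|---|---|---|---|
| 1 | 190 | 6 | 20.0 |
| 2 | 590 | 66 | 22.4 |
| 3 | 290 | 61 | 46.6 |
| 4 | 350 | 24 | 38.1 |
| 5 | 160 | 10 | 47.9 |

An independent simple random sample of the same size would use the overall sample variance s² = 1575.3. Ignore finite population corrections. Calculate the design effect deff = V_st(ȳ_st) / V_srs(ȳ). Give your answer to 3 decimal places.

V̂(ȳ_st) = Σ W_h² s_h²/n_h, with W_h = N_h/N and N = 1580:
  stratum 1: (190/1580)²·20.0²/6 = 0.964055
  stratum 2: (590/1580)²·22.4²/66 = 1.06009
  stratum 3: (290/1580)²·46.6²/61 = 1.19929
  stratum 4: (350/1580)²·38.1²/24 = 2.96798
  stratum 5: (160/1580)²·47.9²/10 = 2.35286
V_st = 8.54427
V_srs = s²/n = 1575.3/167 = 9.43293
deff = V_st / V_srs = 8.54427/9.43293 = 0.9058

deff ≈ 0.906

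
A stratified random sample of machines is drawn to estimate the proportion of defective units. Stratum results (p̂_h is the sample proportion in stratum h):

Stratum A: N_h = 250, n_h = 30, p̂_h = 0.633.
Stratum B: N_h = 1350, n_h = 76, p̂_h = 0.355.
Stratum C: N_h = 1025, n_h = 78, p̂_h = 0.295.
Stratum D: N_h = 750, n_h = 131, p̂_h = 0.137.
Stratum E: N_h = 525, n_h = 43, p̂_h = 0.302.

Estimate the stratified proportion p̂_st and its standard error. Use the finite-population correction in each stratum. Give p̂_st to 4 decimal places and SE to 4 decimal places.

p̂_st ≈ 0.3080, SE ≈ 0.0256

N = 3900; stratum weights W_h = N_h/N.
p̂_st = Σ W_h p̂_h = (250·0.633 + 1350·0.355 + 1025·0.295 + 750·0.137 + 525·0.302)/3900 = 0.30799
V̂(p̂_st) = Σ W_h² (1 − n_h/N_h) p̂_h(1−p̂_h)/(n_h−1):
  stratum A: (250/3900)²·(1 − 30/250)·0.633·0.367/29 = 2.89671e-05
  stratum B: (1350/3900)²·(1 − 76/1350)·0.355·0.645/75 = 0.000345224
  stratum C: (1025/3900)²·(1 − 78/1025)·0.295·0.705/77 = 0.000172371
  stratum D: (750/3900)²·(1 − 131/750)·0.137·0.863/130 = 2.77594e-05
  stratum E: (525/3900)²·(1 − 43/525)·0.302·0.698/42 = 8.35007e-05
V̂(p̂_st) = 0.000657822; SE = √V̂ = 0.025648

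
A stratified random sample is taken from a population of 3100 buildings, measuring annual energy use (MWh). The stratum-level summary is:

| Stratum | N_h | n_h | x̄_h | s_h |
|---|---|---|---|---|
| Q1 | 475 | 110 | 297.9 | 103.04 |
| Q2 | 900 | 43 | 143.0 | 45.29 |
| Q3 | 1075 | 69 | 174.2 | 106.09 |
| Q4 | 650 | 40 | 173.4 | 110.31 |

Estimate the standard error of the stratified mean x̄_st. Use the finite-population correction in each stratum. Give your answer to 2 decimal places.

SE(x̄_st) ≈ 6.04

V̂(x̄_st) = Σ W_h² (1 − n_h/N_h) s_h²/n_h, with W_h = N_h/N and N = 3100:
  stratum Q1: (475/3100)²·(1 − 110/475)·103.04²/110 = 1.74133
  stratum Q2: (900/3100)²·(1 − 43/900)·45.29²/43 = 3.82857
  stratum Q3: (1075/3100)²·(1 − 69/1075)·106.09²/69 = 18.3562
  stratum Q4: (650/3100)²·(1 − 40/650)·110.31²/40 = 12.5513
V̂(x̄_st) = 36.4774
SE(x̄_st) = √36.4774 = 6.03965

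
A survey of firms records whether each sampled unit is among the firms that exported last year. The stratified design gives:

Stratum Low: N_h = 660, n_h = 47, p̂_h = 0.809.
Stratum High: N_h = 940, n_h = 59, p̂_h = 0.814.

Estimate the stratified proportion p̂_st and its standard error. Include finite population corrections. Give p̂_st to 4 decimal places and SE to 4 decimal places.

N = 1600; stratum weights W_h = N_h/N.
p̂_st = Σ W_h p̂_h = (660·0.809 + 940·0.814)/1600 = 0.81194
V̂(p̂_st) = Σ W_h² (1 − n_h/N_h) p̂_h(1−p̂_h)/(n_h−1):
  stratum Low: (660/1600)²·(1 − 47/660)·0.809·0.191/46 = 0.00053087
  stratum High: (940/1600)²·(1 − 59/940)·0.814·0.186/58 = 0.000844448
V̂(p̂_st) = 0.00137532; SE = √V̂ = 0.0370853

p̂_st ≈ 0.8119, SE ≈ 0.0371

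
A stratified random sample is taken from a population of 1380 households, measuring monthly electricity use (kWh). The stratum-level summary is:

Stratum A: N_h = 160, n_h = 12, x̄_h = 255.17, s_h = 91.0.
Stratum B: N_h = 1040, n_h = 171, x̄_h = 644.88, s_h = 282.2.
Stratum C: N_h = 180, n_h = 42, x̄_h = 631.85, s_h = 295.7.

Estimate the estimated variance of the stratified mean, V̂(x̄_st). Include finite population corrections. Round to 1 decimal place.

V̂(x̄_st) ≈ 256.7

V̂(x̄_st) = Σ W_h² (1 − n_h/N_h) s_h²/n_h, with W_h = N_h/N and N = 1380:
  stratum A: (160/1380)²·(1 − 12/160)·91.0²/12 = 8.58075
  stratum B: (1040/1380)²·(1 − 171/1040)·282.2²/171 = 221.01
  stratum C: (180/1380)²·(1 − 42/180)·295.7²/42 = 27.1548
V̂(x̄_st) = 256.746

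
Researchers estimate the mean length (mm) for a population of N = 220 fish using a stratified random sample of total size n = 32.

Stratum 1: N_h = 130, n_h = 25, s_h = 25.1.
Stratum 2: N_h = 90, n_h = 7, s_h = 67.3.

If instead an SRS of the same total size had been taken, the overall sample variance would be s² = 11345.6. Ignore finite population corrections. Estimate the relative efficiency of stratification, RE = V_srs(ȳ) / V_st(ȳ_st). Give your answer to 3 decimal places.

RE ≈ 3.028

V̂(ȳ_st) = Σ W_h² s_h²/n_h, with W_h = N_h/N and N = 220:
  stratum 1: (130/220)²·25.1²/25 = 8.79931
  stratum 2: (90/220)²·67.3²/7 = 108.286
V_st = 117.085
V_srs = s²/n = 11345.6/32 = 354.55
Relative efficiency = V_srs / V_st = 354.55/117.085 = 3.0281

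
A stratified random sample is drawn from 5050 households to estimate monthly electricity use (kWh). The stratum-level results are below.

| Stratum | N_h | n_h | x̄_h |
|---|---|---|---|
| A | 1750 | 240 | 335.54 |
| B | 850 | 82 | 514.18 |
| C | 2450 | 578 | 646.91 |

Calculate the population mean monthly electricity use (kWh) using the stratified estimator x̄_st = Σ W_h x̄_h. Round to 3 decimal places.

N = Σ N_h = 5050. Stratum weights W_h = N_h/N.
x̄_st = (1750·335.54 + 850·514.18 + 2450·646.91) / 5050 = 516.66881

x̄_st ≈ 516.669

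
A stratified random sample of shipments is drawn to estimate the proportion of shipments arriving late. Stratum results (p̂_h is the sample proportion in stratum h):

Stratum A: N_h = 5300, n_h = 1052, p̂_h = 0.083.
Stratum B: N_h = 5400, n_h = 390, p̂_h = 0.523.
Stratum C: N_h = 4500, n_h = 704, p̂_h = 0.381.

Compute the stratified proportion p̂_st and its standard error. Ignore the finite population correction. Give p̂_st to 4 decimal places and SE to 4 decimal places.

p̂_st ≈ 0.3275, SE ≈ 0.0109

N = 15200; stratum weights W_h = N_h/N.
p̂_st = Σ W_h p̂_h = (5300·0.083 + 5400·0.523 + 4500·0.381)/15200 = 0.32754
V̂(p̂_st) = Σ W_h² p̂_h(1−p̂_h)/(n_h−1):
  stratum A: (5300/15200)²·0.083·0.917/1051 = 8.80459e-06
  stratum B: (5400/15200)²·0.523·0.477/389 = 8.09414e-05
  stratum C: (4500/15200)²·0.381·0.619/703 = 2.94034e-05
V̂(p̂_st) = 0.000119149; SE = √V̂ = 0.0109156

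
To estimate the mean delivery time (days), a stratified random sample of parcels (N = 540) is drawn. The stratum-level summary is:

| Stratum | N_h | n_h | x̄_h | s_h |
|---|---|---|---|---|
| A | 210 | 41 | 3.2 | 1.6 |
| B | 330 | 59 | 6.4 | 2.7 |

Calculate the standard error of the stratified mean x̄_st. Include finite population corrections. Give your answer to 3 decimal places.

V̂(x̄_st) = Σ W_h² (1 − n_h/N_h) s_h²/n_h, with W_h = N_h/N and N = 540:
  stratum A: (210/540)²·(1 − 41/210)·1.6²/41 = 0.00759932
  stratum B: (330/540)²·(1 − 59/330)·2.7²/59 = 0.0378941
V̂(x̄_st) = 0.0454934
SE(x̄_st) = √0.0454934 = 0.213292

SE(x̄_st) ≈ 0.213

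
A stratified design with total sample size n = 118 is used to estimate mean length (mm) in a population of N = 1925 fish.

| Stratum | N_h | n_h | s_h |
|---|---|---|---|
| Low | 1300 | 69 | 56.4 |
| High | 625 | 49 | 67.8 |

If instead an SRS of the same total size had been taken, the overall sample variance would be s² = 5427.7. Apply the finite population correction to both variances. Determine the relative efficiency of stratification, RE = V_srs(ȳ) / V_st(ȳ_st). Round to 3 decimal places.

V̂(ȳ_st) = Σ W_h² (1 − n_h/N_h) s_h²/n_h, with W_h = N_h/N and N = 1925:
  stratum Low: (1300/1925)²·(1 − 69/1300)·56.4²/69 = 19.909
  stratum High: (625/1925)²·(1 − 49/625)·67.8²/49 = 9.1139
V_st = 29.0229
V_srs = (1 − 118/1925)·5427.7/118 = 43.1779
Relative efficiency = V_srs / V_st = 43.1779/29.0229 = 1.4877

RE ≈ 1.488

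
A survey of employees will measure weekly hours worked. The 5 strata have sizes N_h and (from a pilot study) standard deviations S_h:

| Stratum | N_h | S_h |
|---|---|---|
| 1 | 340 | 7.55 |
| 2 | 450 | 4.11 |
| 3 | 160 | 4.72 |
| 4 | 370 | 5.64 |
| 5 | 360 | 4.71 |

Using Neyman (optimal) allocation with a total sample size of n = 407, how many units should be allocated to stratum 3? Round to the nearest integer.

Neyman allocation: n_h = n · N_h S_h / Σ N_i S_i, with n = 407.
  stratum 1: N_h·S_h = 340·7.55 = 2567.00
  stratum 2: N_h·S_h = 450·4.11 = 1849.50
  stratum 3: N_h·S_h = 160·4.72 = 755.20
  stratum 4: N_h·S_h = 370·5.64 = 2086.80
  stratum 5: N_h·S_h = 360·4.71 = 1695.60
Σ N_h S_h = 8954.10
n for stratum 3 = 407·755.20/8954.10 = 34.327 → 34

34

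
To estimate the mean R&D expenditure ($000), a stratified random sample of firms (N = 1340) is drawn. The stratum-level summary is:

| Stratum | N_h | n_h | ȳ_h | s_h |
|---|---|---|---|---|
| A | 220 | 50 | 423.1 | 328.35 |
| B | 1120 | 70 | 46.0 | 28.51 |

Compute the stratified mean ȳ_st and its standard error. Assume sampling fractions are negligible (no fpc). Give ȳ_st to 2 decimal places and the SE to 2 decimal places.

ȳ_st = Σ W_h ȳ_h = (220·423.1 + 1120·46.0)/1340 = 107.91194
V̂(ȳ_st) = Σ W_h² s_h²/n_h, with W_h = N_h/N and N = 1340:
  stratum A: (220/1340)²·328.35²/50 = 58.1219
  stratum B: (1120/1340)²·28.51²/70 = 8.1119
V̂(ȳ_st) = 66.2338
SE(ȳ_st) = √66.2338 = 8.13842

ȳ_st ≈ 107.91, SE ≈ 8.14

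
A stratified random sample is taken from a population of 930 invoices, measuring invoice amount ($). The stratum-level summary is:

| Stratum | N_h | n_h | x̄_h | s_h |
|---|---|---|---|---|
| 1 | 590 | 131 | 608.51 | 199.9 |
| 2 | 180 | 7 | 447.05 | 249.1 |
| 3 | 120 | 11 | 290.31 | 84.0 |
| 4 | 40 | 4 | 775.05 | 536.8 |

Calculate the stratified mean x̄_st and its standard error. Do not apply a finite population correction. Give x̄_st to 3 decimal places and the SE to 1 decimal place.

x̄_st = Σ W_h x̄_h = (590·608.51 + 180·447.05 + 120·290.31 + 40·775.05)/930 = 543.36462
V̂(x̄_st) = Σ W_h² s_h²/n_h, with W_h = N_h/N and N = 930:
  stratum 1: (590/930)²·199.9²/131 = 122.77
  stratum 2: (180/930)²·249.1²/7 = 332.069
  stratum 3: (120/930)²·84.0²/11 = 10.6798
  stratum 4: (40/930)²·536.8²/4 = 133.266
V̂(x̄_st) = 598.785
SE(x̄_st) = √598.785 = 24.4701

x̄_st ≈ 543.365, SE ≈ 24.5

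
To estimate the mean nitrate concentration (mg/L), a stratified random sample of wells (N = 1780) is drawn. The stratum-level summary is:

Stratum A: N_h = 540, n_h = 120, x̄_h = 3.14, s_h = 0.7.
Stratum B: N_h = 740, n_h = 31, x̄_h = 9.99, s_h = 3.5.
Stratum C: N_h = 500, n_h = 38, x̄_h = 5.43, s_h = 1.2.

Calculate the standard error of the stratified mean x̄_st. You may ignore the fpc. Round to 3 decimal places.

SE(x̄_st) ≈ 0.268

V̂(x̄_st) = Σ W_h² s_h²/n_h, with W_h = N_h/N and N = 1780:
  stratum A: (540/1780)²·0.7²/120 = 0.000375805
  stratum B: (740/1780)²·3.5²/31 = 0.0682964
  stratum C: (500/1780)²·1.2²/38 = 0.00299005
V̂(x̄_st) = 0.0716623
SE(x̄_st) = √0.0716623 = 0.267698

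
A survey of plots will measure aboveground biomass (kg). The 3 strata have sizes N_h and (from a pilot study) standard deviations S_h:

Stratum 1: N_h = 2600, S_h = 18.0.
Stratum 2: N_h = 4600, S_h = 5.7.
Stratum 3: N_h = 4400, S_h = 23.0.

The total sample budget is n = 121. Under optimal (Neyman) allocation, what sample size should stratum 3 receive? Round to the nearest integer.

Neyman allocation: n_h = n · N_h S_h / Σ N_i S_i, with n = 121.
  stratum 1: N_h·S_h = 2600·18.0 = 46800.00
  stratum 2: N_h·S_h = 4600·5.7 = 26220.00
  stratum 3: N_h·S_h = 4400·23.0 = 101200.00
Σ N_h S_h = 174220.00
n for stratum 3 = 121·101200.00/174220.00 = 70.286 → 70

70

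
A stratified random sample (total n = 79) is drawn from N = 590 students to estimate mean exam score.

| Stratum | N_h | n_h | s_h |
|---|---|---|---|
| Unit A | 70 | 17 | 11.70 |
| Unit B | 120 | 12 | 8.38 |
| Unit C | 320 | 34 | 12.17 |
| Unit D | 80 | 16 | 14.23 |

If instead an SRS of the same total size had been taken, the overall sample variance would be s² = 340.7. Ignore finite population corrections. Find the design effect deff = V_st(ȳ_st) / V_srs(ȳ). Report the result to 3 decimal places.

deff ≈ 0.434

V̂(ȳ_st) = Σ W_h² s_h²/n_h, with W_h = N_h/N and N = 590:
  stratum Unit A: (70/590)²·11.70²/17 = 0.113348
  stratum Unit B: (120/590)²·8.38²/12 = 0.242084
  stratum Unit C: (320/590)²·12.17²/34 = 1.28144
  stratum Unit D: (80/590)²·14.23²/16 = 0.232684
V_st = 1.86956
V_srs = s²/n = 340.7/79 = 4.31266
deff = V_st / V_srs = 1.86956/4.31266 = 0.4335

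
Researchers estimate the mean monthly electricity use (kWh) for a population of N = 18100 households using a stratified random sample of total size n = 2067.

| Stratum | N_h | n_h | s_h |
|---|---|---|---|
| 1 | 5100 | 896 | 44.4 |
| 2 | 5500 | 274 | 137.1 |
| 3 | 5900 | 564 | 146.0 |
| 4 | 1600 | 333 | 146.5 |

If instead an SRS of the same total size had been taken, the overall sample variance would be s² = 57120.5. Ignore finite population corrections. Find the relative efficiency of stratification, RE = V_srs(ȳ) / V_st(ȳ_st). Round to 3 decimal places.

V̂(ȳ_st) = Σ W_h² s_h²/n_h, with W_h = N_h/N and N = 18100:
  stratum 1: (5100/18100)²·44.4²/896 = 0.174679
  stratum 2: (5500/18100)²·137.1²/274 = 6.33421
  stratum 3: (5900/18100)²·146.0²/564 = 4.01581
  stratum 4: (1600/18100)²·146.5²/333 = 0.503633
V_st = 11.0283
V_srs = s²/n = 57120.5/2067 = 27.6345
Relative efficiency = V_srs / V_st = 27.6345/11.0283 = 2.5058

RE ≈ 2.506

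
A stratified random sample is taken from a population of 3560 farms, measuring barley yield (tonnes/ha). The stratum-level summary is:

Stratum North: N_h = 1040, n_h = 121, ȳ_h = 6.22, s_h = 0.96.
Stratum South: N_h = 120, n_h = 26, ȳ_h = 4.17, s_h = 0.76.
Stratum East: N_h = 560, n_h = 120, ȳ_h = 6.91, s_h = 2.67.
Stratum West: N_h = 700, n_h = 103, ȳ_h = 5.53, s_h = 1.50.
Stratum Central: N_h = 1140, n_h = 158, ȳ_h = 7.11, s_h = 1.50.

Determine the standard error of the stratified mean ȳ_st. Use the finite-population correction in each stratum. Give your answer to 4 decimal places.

SE(ȳ_st) ≈ 0.0611

V̂(ȳ_st) = Σ W_h² (1 − n_h/N_h) s_h²/n_h, with W_h = N_h/N and N = 3560:
  stratum North: (1040/3560)²·(1 − 121/1040)·0.96²/121 = 0.000574389
  stratum South: (120/3560)²·(1 − 26/120)·0.76²/26 = 1.97726e-05
  stratum East: (560/3560)²·(1 − 120/560)·2.67²/120 = 0.001155
  stratum West: (700/3560)²·(1 − 103/700)·1.50²/103 = 0.000720307
  stratum Central: (1140/3560)²·(1 − 158/1140)·1.50²/158 = 0.00125789
V̂(ȳ_st) = 0.00372736
SE(ȳ_st) = √0.00372736 = 0.0610521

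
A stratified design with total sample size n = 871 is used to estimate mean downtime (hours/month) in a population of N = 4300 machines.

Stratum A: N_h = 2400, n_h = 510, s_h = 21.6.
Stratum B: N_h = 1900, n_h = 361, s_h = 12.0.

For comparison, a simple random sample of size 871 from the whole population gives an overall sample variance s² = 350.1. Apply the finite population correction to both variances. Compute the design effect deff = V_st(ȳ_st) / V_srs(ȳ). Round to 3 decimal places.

deff ≈ 0.897

V̂(ȳ_st) = Σ W_h² (1 − n_h/N_h) s_h²/n_h, with W_h = N_h/N and N = 4300:
  stratum A: (2400/4300)²·(1 − 510/2400)·21.6²/510 = 0.224426
  stratum B: (1900/4300)²·(1 − 361/1900)·12.0²/361 = 0.0630827
V_st = 0.287509
V_srs = (1 − 871/4300)·350.1/871 = 0.320533
deff = V_st / V_srs = 0.287509/0.320533 = 0.8970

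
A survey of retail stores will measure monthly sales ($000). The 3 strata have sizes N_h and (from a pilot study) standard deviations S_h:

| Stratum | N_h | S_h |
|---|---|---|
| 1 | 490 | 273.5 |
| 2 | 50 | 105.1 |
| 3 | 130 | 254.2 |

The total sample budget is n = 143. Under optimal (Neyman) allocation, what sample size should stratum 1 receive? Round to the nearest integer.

Neyman allocation: n_h = n · N_h S_h / Σ N_i S_i, with n = 143.
  stratum 1: N_h·S_h = 490·273.5 = 134015.00
  stratum 2: N_h·S_h = 50·105.1 = 5255.00
  stratum 3: N_h·S_h = 130·254.2 = 33046.00
Σ N_h S_h = 172316.00
n for stratum 1 = 143·134015.00/172316.00 = 111.215 → 111

111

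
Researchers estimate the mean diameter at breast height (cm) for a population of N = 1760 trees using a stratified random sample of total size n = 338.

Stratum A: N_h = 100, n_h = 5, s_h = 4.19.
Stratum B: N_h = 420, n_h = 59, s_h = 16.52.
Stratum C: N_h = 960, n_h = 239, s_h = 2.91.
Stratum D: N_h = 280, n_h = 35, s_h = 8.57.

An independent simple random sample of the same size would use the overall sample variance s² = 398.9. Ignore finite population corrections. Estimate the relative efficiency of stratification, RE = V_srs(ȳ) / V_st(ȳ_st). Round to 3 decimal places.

RE ≈ 3.487

V̂(ȳ_st) = Σ W_h² s_h²/n_h, with W_h = N_h/N and N = 1760:
  stratum A: (100/1760)²·4.19²/5 = 0.0113353
  stratum B: (420/1760)²·16.52²/59 = 0.263415
  stratum C: (960/1760)²·2.91²/239 = 0.0105416
  stratum D: (280/1760)²·8.57²/35 = 0.053111
V_st = 0.338403
V_srs = s²/n = 398.9/338 = 1.18018
Relative efficiency = V_srs / V_st = 1.18018/0.338403 = 3.4875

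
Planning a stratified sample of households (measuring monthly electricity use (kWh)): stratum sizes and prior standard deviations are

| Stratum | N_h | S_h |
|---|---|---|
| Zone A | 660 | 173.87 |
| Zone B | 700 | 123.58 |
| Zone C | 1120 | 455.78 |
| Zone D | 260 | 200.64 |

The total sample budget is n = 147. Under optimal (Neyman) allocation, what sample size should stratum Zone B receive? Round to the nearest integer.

Neyman allocation: n_h = n · N_h S_h / Σ N_i S_i, with n = 147.
  stratum Zone A: N_h·S_h = 660·173.87 = 114754.20
  stratum Zone B: N_h·S_h = 700·123.58 = 86506.00
  stratum Zone C: N_h·S_h = 1120·455.78 = 510473.60
  stratum Zone D: N_h·S_h = 260·200.64 = 52166.40
Σ N_h S_h = 763900.20
n for stratum Zone B = 147·86506.00/763900.20 = 16.647 → 17

17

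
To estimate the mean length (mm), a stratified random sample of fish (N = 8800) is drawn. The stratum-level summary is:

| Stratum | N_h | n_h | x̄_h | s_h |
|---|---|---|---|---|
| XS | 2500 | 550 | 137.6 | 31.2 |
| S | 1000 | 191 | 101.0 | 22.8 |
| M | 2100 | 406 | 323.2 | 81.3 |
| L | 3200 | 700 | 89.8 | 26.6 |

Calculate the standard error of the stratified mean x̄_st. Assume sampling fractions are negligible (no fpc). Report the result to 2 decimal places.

SE(x̄_st) ≈ 1.11

V̂(x̄_st) = Σ W_h² s_h²/n_h, with W_h = N_h/N and N = 8800:
  stratum XS: (2500/8800)²·31.2²/550 = 0.142844
  stratum S: (1000/8800)²·22.8²/191 = 0.0351456
  stratum M: (2100/8800)²·81.3²/406 = 0.927104
  stratum L: (3200/8800)²·26.6²/700 = 0.13366
V̂(x̄_st) = 1.23875
SE(x̄_st) = √1.23875 = 1.11299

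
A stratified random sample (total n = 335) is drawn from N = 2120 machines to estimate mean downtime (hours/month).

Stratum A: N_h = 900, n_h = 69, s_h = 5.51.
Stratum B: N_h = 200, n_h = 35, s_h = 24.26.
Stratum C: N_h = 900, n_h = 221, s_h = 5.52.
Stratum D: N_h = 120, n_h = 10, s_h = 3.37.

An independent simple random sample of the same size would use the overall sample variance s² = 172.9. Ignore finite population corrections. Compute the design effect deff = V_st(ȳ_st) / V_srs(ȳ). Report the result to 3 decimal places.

deff ≈ 0.499

V̂(ȳ_st) = Σ W_h² s_h²/n_h, with W_h = N_h/N and N = 2120:
  stratum A: (900/2120)²·5.51²/69 = 0.0792989
  stratum B: (200/2120)²·24.26²/35 = 0.149659
  stratum C: (900/2120)²·5.52²/221 = 0.0248484
  stratum D: (120/2120)²·3.37²/10 = 0.00363874
V_st = 0.257445
V_srs = s²/n = 172.9/335 = 0.516119
deff = V_st / V_srs = 0.257445/0.516119 = 0.4988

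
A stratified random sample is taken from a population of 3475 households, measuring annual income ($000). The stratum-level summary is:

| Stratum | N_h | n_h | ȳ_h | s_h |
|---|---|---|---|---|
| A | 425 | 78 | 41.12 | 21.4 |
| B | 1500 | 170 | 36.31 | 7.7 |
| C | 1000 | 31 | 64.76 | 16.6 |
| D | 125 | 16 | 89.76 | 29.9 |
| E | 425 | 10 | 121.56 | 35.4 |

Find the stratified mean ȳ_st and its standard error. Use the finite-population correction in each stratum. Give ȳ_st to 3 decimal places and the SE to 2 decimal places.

ȳ_st = Σ W_h ȳ_h = (425·41.12 + 1500·36.31 + 1000·64.76 + 125·89.76 + 425·121.56)/3475 = 57.43424
V̂(ȳ_st) = Σ W_h² (1 − n_h/N_h) s_h²/n_h, with W_h = N_h/N and N = 3475:
  stratum A: (425/3475)²·(1 − 78/425)·21.4²/78 = 0.0717037
  stratum B: (1500/3475)²·(1 − 170/1500)·7.7²/170 = 0.057619
  stratum C: (1000/3475)²·(1 − 31/1000)·16.6²/31 = 0.713294
  stratum D: (125/3475)²·(1 − 16/125)·29.9²/16 = 0.0630448
  stratum E: (425/3475)²·(1 − 10/425)·35.4²/10 = 1.83035
V̂(ȳ_st) = 2.73601
SE(ȳ_st) = √2.73601 = 1.65409

ȳ_st ≈ 57.434, SE ≈ 1.65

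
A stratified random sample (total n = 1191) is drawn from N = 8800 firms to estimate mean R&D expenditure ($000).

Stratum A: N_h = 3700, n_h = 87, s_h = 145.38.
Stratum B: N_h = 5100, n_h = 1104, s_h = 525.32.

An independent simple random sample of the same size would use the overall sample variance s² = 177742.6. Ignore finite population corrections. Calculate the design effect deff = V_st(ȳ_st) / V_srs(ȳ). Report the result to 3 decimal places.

deff ≈ 0.850

V̂(ȳ_st) = Σ W_h² s_h²/n_h, with W_h = N_h/N and N = 8800:
  stratum A: (3700/8800)²·145.38²/87 = 42.9465
  stratum B: (5100/8800)²·525.32²/1104 = 83.9564
V_st = 126.903
V_srs = s²/n = 177742.6/1191 = 149.238
deff = V_st / V_srs = 126.903/149.238 = 0.8503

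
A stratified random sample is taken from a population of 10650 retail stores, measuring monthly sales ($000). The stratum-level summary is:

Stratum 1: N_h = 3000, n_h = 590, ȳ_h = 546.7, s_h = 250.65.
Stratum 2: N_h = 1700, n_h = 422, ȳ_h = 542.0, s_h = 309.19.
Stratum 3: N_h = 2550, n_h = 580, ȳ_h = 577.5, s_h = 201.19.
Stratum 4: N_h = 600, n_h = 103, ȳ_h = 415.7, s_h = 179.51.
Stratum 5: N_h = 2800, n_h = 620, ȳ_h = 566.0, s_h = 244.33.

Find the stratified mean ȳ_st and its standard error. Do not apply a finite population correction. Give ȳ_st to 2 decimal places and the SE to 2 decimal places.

ȳ_st = Σ W_h ȳ_h = (3000·546.7 + 1700·542.0 + 2550·577.5 + 600·415.7 + 2800·566.0)/10650 = 551.01831
V̂(ȳ_st) = Σ W_h² s_h²/n_h, with W_h = N_h/N and N = 10650:
  stratum 1: (3000/10650)²·250.65²/590 = 8.44942
  stratum 2: (1700/10650)²·309.19²/422 = 5.77214
  stratum 3: (2550/10650)²·201.19²/580 = 4.00098
  stratum 4: (600/10650)²·179.51²/103 = 0.992987
  stratum 5: (2800/10650)²·244.33²/620 = 6.65547
V̂(ȳ_st) = 25.871
SE(ȳ_st) = √25.871 = 5.08635

ȳ_st ≈ 551.02, SE ≈ 5.09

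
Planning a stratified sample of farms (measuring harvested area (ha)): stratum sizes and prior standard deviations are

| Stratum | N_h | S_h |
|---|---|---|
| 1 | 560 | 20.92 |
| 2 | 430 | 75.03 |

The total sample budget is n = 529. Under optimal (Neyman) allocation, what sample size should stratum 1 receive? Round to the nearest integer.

Neyman allocation: n_h = n · N_h S_h / Σ N_i S_i, with n = 529.
  stratum 1: N_h·S_h = 560·20.92 = 11715.20
  stratum 2: N_h·S_h = 430·75.03 = 32262.90
Σ N_h S_h = 43978.10
n for stratum 1 = 529·11715.20/43978.10 = 140.919 → 141

141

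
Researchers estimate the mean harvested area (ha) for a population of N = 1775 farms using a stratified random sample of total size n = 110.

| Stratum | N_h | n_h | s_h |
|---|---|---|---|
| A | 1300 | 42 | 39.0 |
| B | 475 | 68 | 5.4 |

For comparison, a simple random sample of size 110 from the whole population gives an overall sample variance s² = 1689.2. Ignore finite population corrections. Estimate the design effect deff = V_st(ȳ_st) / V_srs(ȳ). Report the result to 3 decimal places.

deff ≈ 1.267

V̂(ȳ_st) = Σ W_h² s_h²/n_h, with W_h = N_h/N and N = 1775:
  stratum A: (1300/1775)²·39.0²/42 = 19.4254
  stratum B: (475/1775)²·5.4²/68 = 0.0307092
V_st = 19.4561
V_srs = s²/n = 1689.2/110 = 15.3564
deff = V_st / V_srs = 19.4561/15.3564 = 1.2670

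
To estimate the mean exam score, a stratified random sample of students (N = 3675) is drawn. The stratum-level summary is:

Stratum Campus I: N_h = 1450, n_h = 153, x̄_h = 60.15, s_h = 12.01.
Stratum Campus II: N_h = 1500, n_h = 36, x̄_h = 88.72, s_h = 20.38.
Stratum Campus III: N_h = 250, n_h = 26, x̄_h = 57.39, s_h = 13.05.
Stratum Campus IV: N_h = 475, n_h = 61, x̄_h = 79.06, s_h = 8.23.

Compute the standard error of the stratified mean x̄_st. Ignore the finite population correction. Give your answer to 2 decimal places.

SE(x̄_st) ≈ 1.46

V̂(x̄_st) = Σ W_h² s_h²/n_h, with W_h = N_h/N and N = 3675:
  stratum Campus I: (1450/3675)²·12.01²/153 = 0.146763
  stratum Campus II: (1500/3675)²·20.38²/36 = 1.92209
  stratum Campus III: (250/3675)²·13.05²/26 = 0.0303119
  stratum Campus IV: (475/3675)²·8.23²/61 = 0.0185499
V̂(x̄_st) = 2.11771
SE(x̄_st) = √2.11771 = 1.45524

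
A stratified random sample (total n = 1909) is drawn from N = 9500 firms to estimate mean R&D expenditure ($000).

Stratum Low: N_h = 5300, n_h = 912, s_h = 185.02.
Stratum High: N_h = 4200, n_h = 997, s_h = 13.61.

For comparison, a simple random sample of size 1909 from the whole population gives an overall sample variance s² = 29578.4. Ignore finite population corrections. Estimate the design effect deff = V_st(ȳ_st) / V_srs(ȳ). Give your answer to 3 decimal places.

V̂(ȳ_st) = Σ W_h² s_h²/n_h, with W_h = N_h/N and N = 9500:
  stratum Low: (5300/9500)²·185.02²/912 = 11.6828
  stratum High: (4200/9500)²·13.61²/997 = 0.0363139
V_st = 11.7191
V_srs = s²/n = 29578.4/1909 = 15.4942
deff = V_st / V_srs = 11.7191/15.4942 = 0.7564

deff ≈ 0.756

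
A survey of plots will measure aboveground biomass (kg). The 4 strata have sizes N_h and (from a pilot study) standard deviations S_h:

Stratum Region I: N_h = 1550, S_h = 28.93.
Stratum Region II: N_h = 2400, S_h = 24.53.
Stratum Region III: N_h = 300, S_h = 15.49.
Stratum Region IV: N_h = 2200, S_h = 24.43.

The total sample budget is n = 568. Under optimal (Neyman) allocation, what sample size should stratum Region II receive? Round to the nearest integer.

Neyman allocation: n_h = n · N_h S_h / Σ N_i S_i, with n = 568.
  stratum Region I: N_h·S_h = 1550·28.93 = 44841.50
  stratum Region II: N_h·S_h = 2400·24.53 = 58872.00
  stratum Region III: N_h·S_h = 300·15.49 = 4647.00
  stratum Region IV: N_h·S_h = 2200·24.43 = 53746.00
Σ N_h S_h = 162106.50
n for stratum Region II = 568·58872.00/162106.50 = 206.280 → 206

206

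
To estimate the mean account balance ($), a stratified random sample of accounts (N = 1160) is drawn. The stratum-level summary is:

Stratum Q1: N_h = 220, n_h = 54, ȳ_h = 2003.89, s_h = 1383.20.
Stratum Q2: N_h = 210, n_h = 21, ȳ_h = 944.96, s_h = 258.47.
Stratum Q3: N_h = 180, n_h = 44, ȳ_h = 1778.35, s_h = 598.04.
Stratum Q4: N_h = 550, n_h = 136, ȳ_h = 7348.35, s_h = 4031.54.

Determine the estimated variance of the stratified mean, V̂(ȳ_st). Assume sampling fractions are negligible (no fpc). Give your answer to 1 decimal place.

V̂(ȳ_st) ≈ 28441.0

V̂(ȳ_st) = Σ W_h² s_h²/n_h, with W_h = N_h/N and N = 1160:
  stratum Q1: (220/1160)²·1383.20²/54 = 1274.4
  stratum Q2: (210/1160)²·258.47²/21 = 104.261
  stratum Q3: (180/1160)²·598.04²/44 = 195.721
  stratum Q4: (550/1160)²·4031.54²/136 = 26866.6
V̂(ȳ_st) = 28441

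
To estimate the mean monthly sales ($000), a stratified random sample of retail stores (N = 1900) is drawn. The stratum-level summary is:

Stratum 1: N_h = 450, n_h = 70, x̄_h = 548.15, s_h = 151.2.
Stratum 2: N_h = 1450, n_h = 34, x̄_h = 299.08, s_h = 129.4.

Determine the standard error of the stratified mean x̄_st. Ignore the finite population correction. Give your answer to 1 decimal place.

SE(x̄_st) ≈ 17.5

V̂(x̄_st) = Σ W_h² s_h²/n_h, with W_h = N_h/N and N = 1900:
  stratum 1: (450/1900)²·151.2²/70 = 18.3199
  stratum 2: (1450/1900)²·129.4²/34 = 286.826
V̂(x̄_st) = 305.146
SE(x̄_st) = √305.146 = 17.4684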